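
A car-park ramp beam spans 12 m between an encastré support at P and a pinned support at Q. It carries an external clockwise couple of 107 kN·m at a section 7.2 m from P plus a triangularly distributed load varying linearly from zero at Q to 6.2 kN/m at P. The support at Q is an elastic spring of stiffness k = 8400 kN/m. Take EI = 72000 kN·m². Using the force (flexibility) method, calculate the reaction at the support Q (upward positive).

Choose R_Q as the redundant. The primary structure is the cantilever fixed at P.
Primary-structure tip deflection at Q by superposition:
  clockwise couple 107 at a = 7.2: M₀a(2L − a)/(2EI) = 6471/EI
  triangular load, peak 6.2 at the fixed end: w₀L⁴/(30EI) = 4285/EI
  δ_0 = 10757/EI
Flexibility coefficient — unit upward force at Q: δ_{QQ} = L³/(3EI) = 576/EI.
With EI = 72000 kN·m²: δ_0 = 0.1494 m and δ_{QQ} = 0.008 m/kN.
Compatibility — the spring shortens by R_Q/k under the reaction it provides: δ_0 − R_Q·δ_{QQ} = R_Q/k. With 1/k = 0.000119 m/kN, R_Q = δ_0 / (δ_{QQ} + 1/k) = 0.1494 / (0.008 + 0.000119) = 18.4 kN.

R_Q = 18.4 kN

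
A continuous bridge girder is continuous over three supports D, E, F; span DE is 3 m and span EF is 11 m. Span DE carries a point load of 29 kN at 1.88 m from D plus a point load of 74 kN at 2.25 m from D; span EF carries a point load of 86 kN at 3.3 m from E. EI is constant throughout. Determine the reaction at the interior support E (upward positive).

Release continuity at E by inserting a hinge; the redundant is the internal moment M_E. The primary structure is two simply-supported spans DE and EF.
Rotations at E on the released spans (each span's end-slope, ×1/EI):
  span DE: point load 29 at a = 1.88: Pab(L + a)/(6LEI) = 16.55/EI
  span DE: point load 74 at a = 2.25: Pab(L + a)/(6LEI) = 36.42/EI
  span EF: point load 86 at a = 3.3: Pab(L + b)/(6LEI) = 619.2/EI
  relative rotation θ_0 = (52.98 + 619.2)/EI = 672.1/EI
A unit hogging moment at E produces rotation L₁/(3EI) + L₂/(3EI) = 4.667/EI.
Compatibility: M_E·(L₁+L₂)/(3EI) = θ_0, giving M_E = 144 kN·m (hogging).
Span DE, ΣM about D with M_E applied at E: R_E^{DE}·3 = 221 + 144, so R_E^{DE} = 121.7 kN and R_D = 103 − 121.7 = -18.68 kN.
Span EF, ΣM about F: R_E^{EF}·11 = 662.2 + 144, so R_E^{EF} = 73.29 kN and R_F = 86 − 73.29 = 12.71 kN.
R_E = 121.7 + 73.29 = 195 kN.

R_E = 195 kN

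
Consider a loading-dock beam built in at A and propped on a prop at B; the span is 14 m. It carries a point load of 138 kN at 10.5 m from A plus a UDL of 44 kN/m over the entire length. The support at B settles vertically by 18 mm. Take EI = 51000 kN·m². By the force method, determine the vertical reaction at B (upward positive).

Remove the prop at B; the released (primary) structure is a cantilever built in at A.
Primary-structure tip deflection at B by superposition:
  point load 138 at a = 10.5: Pa²(3L − a)/(6EI) = 79876/EI
  UDL 44: wL⁴/(8EI) = 211288/EI
  δ_0 = 291164/EI
Tip deflection under a unit load at B: L³/(3EI) = 914.7/EI.
With EI = 51000 kN·m²: δ_0 = 5.7091 m and δ_{BB} = 0.017935 m/kN.
Compatibility — the beam at B must follow the support down by 0.018 m: δ_0 − R_B·δ_{BB} = 0.018, so R_B = (5.7091 − 0.018)/0.017935 = 317.3 kN.

R_B = 317.3 kN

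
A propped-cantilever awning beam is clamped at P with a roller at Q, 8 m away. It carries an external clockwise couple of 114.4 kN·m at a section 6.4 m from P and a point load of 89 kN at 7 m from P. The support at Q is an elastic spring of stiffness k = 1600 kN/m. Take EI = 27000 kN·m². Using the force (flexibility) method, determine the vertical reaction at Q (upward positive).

Release the roller at Q. Primary structure: cantilever fixed at P.
Free-end deflection of the primary structure under the applied loading (downward +):
  clockwise couple 114.4 at a = 6.4: M₀a(2L − a)/(2EI) = 3514/EI
  point load 89 at a = 7: Pa²(3L − a)/(6EI) = 12356/EI
  δ_0 = 15871/EI
Tip deflection under a unit load at Q: L³/(3EI) = 170.7/EI.
With EI = 27000 kN·m²: δ_0 = 0.5878 m and δ_{QQ} = 0.006321 m/kN.
Compatibility — the spring shortens by R_Q/k under the reaction it provides: δ_0 − R_Q·δ_{QQ} = R_Q/k. With 1/k = 0.000625 m/kN, R_Q = δ_0 / (δ_{QQ} + 1/k) = 0.5878 / (0.006321 + 0.000625) = 84.62 kN.

R_Q = 84.62 kN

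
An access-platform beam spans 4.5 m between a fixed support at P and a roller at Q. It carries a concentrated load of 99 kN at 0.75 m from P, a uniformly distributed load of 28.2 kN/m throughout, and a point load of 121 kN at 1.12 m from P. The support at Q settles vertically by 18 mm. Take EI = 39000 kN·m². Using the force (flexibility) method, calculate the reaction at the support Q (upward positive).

Release the roller at Q. Primary structure: cantilever fixed at P.
Deflection at Q on the released cantilever, summing each load's contribution:
  point load 99 at a = 0.75: Pa²(3L − a)/(6EI) = 118.3/EI
  UDL 28.2: wL⁴/(8EI) = 1445/EI
  point load 121 at a = 1.12: Pa²(3L − a)/(6EI) = 313.2/EI
  δ_0 = 1877/EI
Tip deflection under a unit load at Q: L³/(3EI) = 30.38/EI.
With EI = 39000 kN·m²: δ_0 = 0.048128 m and δ_{QQ} = 0.000779 m/kN.
Compatibility — the beam at Q must follow the support down by 0.018 m: δ_0 − R_Q·δ_{QQ} = 0.018, so R_Q = (0.048128 − 0.018)/0.000779 = 38.68 kN.

R_Q = 38.68 kN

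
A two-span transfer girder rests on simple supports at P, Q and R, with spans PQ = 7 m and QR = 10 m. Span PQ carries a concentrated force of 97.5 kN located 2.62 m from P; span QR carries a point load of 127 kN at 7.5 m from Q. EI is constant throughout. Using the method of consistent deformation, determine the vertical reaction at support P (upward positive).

R_P = 42.04 kN

Take M_Q as the redundant. Released structure: two simple spans PQ and QR with a hinge at Q.
End slopes at the hinge Q, treating each span as simply supported:
  span PQ: point load 97.5 at a = 2.62: Pab(L + a)/(6LEI) = 256.3/EI
  span QR: point load 127 at a = 7.5: Pab(L + b)/(6LEI) = 496.1/EI
  relative rotation θ_0 = (256.3 + 496.1)/EI = 752.4/EI
A unit hogging moment at Q produces rotation L₁/(3EI) + L₂/(3EI) = 5.667/EI.
Compatibility: M_Q·(L₁+L₂)/(3EI) = θ_0, giving M_Q = 132.8 kN·m (hogging).
Span PQ, ΣM about P with M_Q applied at Q: R_Q^{PQ}·7 = 255.4 + 132.8, so R_Q^{PQ} = 55.46 kN and R_P = 97.5 − 55.46 = 42.04 kN.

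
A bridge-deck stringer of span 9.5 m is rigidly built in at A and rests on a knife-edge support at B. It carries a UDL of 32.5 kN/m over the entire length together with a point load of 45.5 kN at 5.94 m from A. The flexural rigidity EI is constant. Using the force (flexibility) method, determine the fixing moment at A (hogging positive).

M_A = 436.3 kN·m

Choose R_B as the redundant. The primary structure is the cantilever fixed at A.
Deflection at B on the released cantilever, summing each load's contribution:
  UDL 32.5: wL⁴/(8EI) = 33089/EI
  point load 45.5 at a = 5.94: Pa²(3L − a)/(6EI) = 6036/EI
  δ_0 = 39126/EI
Tip deflection under a unit load at B: L³/(3EI) = 285.8/EI.
The prop prevents deflection at B: R_B = δ_0/δ_{BB} = 39126/285.8 = 136.9 kN.
Moment equilibrium about A: M_A = Σ(load moments about A) − R_B·L = 1737 − 136.9×9.5 = 436.3 kN·m.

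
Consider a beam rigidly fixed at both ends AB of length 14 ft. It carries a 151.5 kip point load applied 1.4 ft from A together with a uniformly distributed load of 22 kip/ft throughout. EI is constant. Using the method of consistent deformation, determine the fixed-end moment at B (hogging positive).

M_B = 378.4 kip·ft

Take the two fixed-end moments M_A, M_B as redundants; the released structure is the simple span AB.
On the primary (simply-supported) span, the end slopes from the loading are:
  at A: point load 151.5 at a = 1.4: Pab(L + b)/(6LEI) = 846.3/EI
  at B: point load 151.5 at a = 1.4: Pab(L + a)/(6LEI) = 490/EI
  at A: UDL 22: wL³/(24EI) = 2515/EI
  at B: UDL 22: wL³/(24EI) = 2515/EI
  θ_A0 = 3362/EI,  θ_B0 = 3005/EI
Flexibility coefficients: a unit moment at one end gives L/(3EI) there and L/(6EI) at the far end, so f₁₁ = f₂₂ = 4.667/EI and f₁₂ = f₂₁ = 2.333/EI.
Compatibility — zero rotation at each built-in end:
  4.667 M_A + 2.333 M_B = 3362
  2.333 M_A + 4.667 M_B = 3005
Solving the pair gives M_A = 531.1 kip·ft and M_B = 378.4 kip·ft (hogging).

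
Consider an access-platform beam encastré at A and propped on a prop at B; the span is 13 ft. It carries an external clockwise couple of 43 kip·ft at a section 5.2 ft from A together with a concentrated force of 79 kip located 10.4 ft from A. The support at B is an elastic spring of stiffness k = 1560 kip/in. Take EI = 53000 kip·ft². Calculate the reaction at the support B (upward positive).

Choose R_B as the redundant. The primary structure is the cantilever fixed at A.
Deflection at B on the released cantilever, summing each load's contribution:
  clockwise couple 43 at a = 5.2: M₀a(2L − a)/(2EI) = 2325/EI
  point load 79 at a = 10.4: Pa²(3L − a)/(6EI) = 40729/EI
  δ_0 = 43055/EI
Tip deflection under a unit load at B: L³/(3EI) = 732.3/EI.
With EI = 53000 kip·ft²: δ_0 = 0.81236 ft and δ_{BB} = 0.013818 ft/kip.
Compatibility — the spring shortens by R_B/k under the reaction it provides: δ_0 − R_B·δ_{BB} = R_B/k. With 1/k = 1/(1560×12) ft/kip = 0.000053 ft/kip, R_B = δ_0 / (δ_{BB} + 1/k) = 0.81236 / (0.013818 + 0.000053) = 58.56 kip.

R_B = 58.56 kip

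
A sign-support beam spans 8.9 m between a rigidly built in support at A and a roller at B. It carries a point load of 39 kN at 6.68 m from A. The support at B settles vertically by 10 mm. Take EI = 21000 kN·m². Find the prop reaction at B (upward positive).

R_B = 23.82 kN

Take the reaction at B as the redundant and release it; the primary structure is a cantilever fixed at A.
Deflection at B on the released cantilever, summing each load's contribution:
  point load 39 at a = 6.68: Pa²(3L − a)/(6EI) = 5807/EI
Tip deflection under a unit load at B: L³/(3EI) = 235/EI.
With EI = 21000 kN·m²: δ_0 = 0.27651 m and δ_{BB} = 0.01119 m/kN.
Compatibility — the beam at B must follow the support down by 0.01 m: δ_0 − R_B·δ_{BB} = 0.01, so R_B = (0.27651 − 0.01)/0.01119 = 23.82 kN.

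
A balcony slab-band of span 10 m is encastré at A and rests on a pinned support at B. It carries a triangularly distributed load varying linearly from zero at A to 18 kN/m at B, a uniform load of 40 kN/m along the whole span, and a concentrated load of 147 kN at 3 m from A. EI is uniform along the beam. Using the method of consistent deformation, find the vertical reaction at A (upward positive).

Choose R_B as the redundant. The primary structure is the cantilever fixed at A.
Deflection at B on the released cantilever, summing each load's contribution:
  triangular load, peak 18 at the free end: 11w₀L⁴/(120EI) = 16500/EI
  UDL 40: wL⁴/(8EI) = 50000/EI
  point load 147 at a = 3: Pa²(3L − a)/(6EI) = 5954/EI
  δ_0 = 72454/EI
Flexibility coefficient — unit upward force at B: δ_{BB} = L³/(3EI) = 333.3/EI.
Compatibility at B: δ_0 − R_B·δ_{BB} = 0, so R_B = 72454/333.3 = 217.4 kN.
Vertical equilibrium: R_A = ΣP − R_B = 637 − 217.4 = 419.6 kN.

R_A = 419.6 kN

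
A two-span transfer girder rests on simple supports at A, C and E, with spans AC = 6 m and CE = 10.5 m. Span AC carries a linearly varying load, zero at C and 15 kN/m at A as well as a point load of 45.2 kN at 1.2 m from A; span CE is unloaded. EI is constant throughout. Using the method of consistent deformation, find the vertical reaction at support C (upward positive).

R_C = 29.52 kN

Insert a hinge at C; M_C is the redundant, and each span becomes simply supported.
Rotations at C on the released spans (each span's end-slope, ×1/EI):
  span AC: triangular load, peak 15: 7w₀L³/(360EI) = 63/EI
  span AC: point load 45.2 at a = 1.2: Pab(L + a)/(6LEI) = 52.07/EI
  relative rotation θ_0 = (115.1 + 0)/EI = 115.1/EI
A unit hogging moment at C produces rotation L₁/(3EI) + L₂/(3EI) = 5.5/EI.
Compatibility: M_C·(L₁+L₂)/(3EI) = θ_0, giving M_C = 20.92 kN·m (hogging).
Span AC, ΣM about A with M_C applied at C: R_C^{AC}·6 = 144.2 + 20.92, so R_C^{AC} = 27.53 kN and R_A = 90.2 − 27.53 = 62.67 kN.
Span CE, ΣM about E: R_C^{CE}·10.5 = 0 + 20.92, so R_C^{CE} = 1.993 kN and R_E = 0 − 1.993 = -1.993 kN.
R_C = 27.53 + 1.993 = 29.52 kN.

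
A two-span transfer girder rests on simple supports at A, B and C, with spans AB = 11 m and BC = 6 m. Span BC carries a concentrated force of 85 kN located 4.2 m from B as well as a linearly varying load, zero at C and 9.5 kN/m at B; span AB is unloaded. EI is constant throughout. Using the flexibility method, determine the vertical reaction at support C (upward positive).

Insert a hinge at B; M_B is the redundant, and each span becomes simply supported.
Discontinuity in slope at B on the released structure — sum the simple-span end rotations:
  span BC: point load 85 at a = 4.2: Pab(L + b)/(6LEI) = 139.2/EI
  span BC: triangular load, peak 9.5: w₀L³/(45EI) = 45.6/EI
  relative rotation θ_0 = (0 + 184.8)/EI = 184.8/EI
A unit hogging moment at B produces rotation L₁/(3EI) + L₂/(3EI) = 5.667/EI.
Slope continuity at B: θ_0 = M_B·5.667/EI, so M_B = 184.8/5.667 = 32.62 kN·m (hogging).
Span BC, ΣM about C: R_B^{BC}·6 = 267 + 32.62, so R_B^{BC} = 49.94 kN and R_C = 113.5 − 49.94 = 63.56 kN.

R_C = 63.56 kN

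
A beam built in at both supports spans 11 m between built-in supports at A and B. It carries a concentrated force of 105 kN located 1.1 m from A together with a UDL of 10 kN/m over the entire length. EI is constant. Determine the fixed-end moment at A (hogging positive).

Take the two fixed-end moments M_A, M_B as redundants; the released structure is the simple span AB.
Simple-span end rotations at A and B under the given loads:
  at A: point load 105 at a = 1.1: Pab(L + b)/(6LEI) = 362.1/EI
  at B: point load 105 at a = 1.1: Pab(L + a)/(6LEI) = 209.6/EI
  at A: UDL 10: wL³/(24EI) = 554.6/EI
  at B: UDL 10: wL³/(24EI) = 554.6/EI
  θ_A0 = 916.7/EI,  θ_B0 = 764.2/EI
Flexibility coefficients: a unit moment at one end gives L/(3EI) there and L/(6EI) at the far end, so f₁₁ = f₂₂ = 3.667/EI and f₁₂ = f₂₁ = 1.833/EI.
Compatibility — zero rotation at each built-in end:
  3.667 M_A + 1.833 M_B = 916.7
  1.833 M_A + 3.667 M_B = 764.2
Solving the pair gives M_A = 194.4 kN·m and M_B = 111.2 kN·m (hogging).

M_A = 194.4 kN·m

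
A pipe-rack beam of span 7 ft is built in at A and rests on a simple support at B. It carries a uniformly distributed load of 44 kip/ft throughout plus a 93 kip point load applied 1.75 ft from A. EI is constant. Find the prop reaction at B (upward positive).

R_B = 123.5 kip

Choose R_B as the redundant. The primary structure is the cantilever fixed at A.
Primary-structure tip deflection at B by superposition:
  UDL 44: wL⁴/(8EI) = 13206/EI
  point load 93 at a = 1.75: Pa²(3L − a)/(6EI) = 913.8/EI
  δ_0 = 14119/EI
Tip deflection under a unit load at B: L³/(3EI) = 114.3/EI.
Compatibility at B: δ_0 − R_B·δ_{BB} = 0, so R_B = 14119/114.3 = 123.5 kip.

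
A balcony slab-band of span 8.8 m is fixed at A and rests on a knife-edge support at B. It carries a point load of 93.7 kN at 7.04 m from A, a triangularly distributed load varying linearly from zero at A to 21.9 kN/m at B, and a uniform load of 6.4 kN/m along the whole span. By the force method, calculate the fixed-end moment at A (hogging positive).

Take the reaction at B as the redundant and release it; the primary structure is a cantilever fixed at A.
Deflection at B on the released cantilever, summing each load's contribution:
  point load 93.7 at a = 7.04: Pa²(3L − a)/(6EI) = 14984/EI
  triangular load, peak 21.9 at the free end: 11w₀L⁴/(120EI) = 12039/EI
  UDL 6.4: wL⁴/(8EI) = 4798/EI
  δ_0 = 31821/EI
Flexibility coefficient — unit upward force at B: δ_{BB} = L³/(3EI) = 227.2/EI.
The prop prevents deflection at B: R_B = δ_0/δ_{BB} = 31821/227.2 = 140.1 kN.
Moment equilibrium about A: M_A = Σ(load moments about A) − R_B·L = 1473 − 140.1×8.8 = 240 kN·m.

M_A = 240 kN·m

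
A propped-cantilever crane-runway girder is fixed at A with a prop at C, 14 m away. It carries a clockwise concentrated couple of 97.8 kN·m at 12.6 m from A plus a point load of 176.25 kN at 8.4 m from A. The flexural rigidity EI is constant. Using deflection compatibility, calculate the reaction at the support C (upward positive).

Take the reaction at C as the redundant and release it; the primary structure is a cantilever fixed at A.
Downward deflection at the released point C due to the loads:
  clockwise couple 97.8 at a = 12.6: M₀a(2L − a)/(2EI) = 9489/EI
  point load 176.25 at a = 8.4: Pa²(3L − a)/(6EI) = 69643/EI
  δ_0 = 79131/EI
Flexibility coefficient — unit upward force at C: δ_{CC} = L³/(3EI) = 914.7/EI.
Compatibility at C: δ_0 − R_C·δ_{CC} = 0, so R_C = 79131/914.7 = 86.51 kN.

R_C = 86.51 kN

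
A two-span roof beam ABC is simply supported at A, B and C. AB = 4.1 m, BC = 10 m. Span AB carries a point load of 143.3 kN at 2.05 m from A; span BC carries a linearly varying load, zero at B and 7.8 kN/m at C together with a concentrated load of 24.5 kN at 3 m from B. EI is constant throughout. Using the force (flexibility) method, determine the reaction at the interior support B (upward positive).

Release continuity at B by inserting a hinge; the redundant is the internal moment M_B. The primary structure is two simply-supported spans AB and BC.
Discontinuity in slope at B on the released structure — sum the simple-span end rotations:
  span AB: point load 143.3 at a = 2.05: Pab(L + a)/(6LEI) = 150.6/EI
  span BC: triangular load, peak 7.8: 7w₀L³/(360EI) = 151.7/EI
  span BC: point load 24.5 at a = 3: Pab(L + b)/(6LEI) = 145.8/EI
  relative rotation θ_0 = (150.6 + 297.4)/EI = 448/EI
A unit hogging moment at B produces rotation L₁/(3EI) + L₂/(3EI) = 4.7/EI.
Compatibility: M_B·(L₁+L₂)/(3EI) = θ_0, giving M_B = 95.32 kN·m (hogging).
Span AB, ΣM about A with M_B applied at B: R_B^{AB}·4.1 = 293.8 + 95.32, so R_B^{AB} = 94.9 kN and R_A = 143.3 − 94.9 = 48.4 kN.
Span BC, ΣM about C: R_B^{BC}·10 = 301.5 + 95.32, so R_B^{BC} = 39.68 kN and R_C = 63.5 − 39.68 = 23.82 kN.
R_B = 94.9 + 39.68 = 134.6 kN.

R_B = 134.6 kN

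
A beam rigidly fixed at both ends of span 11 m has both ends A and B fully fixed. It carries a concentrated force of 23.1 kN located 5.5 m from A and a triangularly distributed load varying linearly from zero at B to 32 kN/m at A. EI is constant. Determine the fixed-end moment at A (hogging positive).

Release both end moments; the primary structure is a simply-supported span AB with redundants M_A and M_B.
End rotations of the released simple span under the applied load (×1/EI):
  at A: point load 23.1 at a = 5.5: Pab(L + b)/(6LEI) = 174.7/EI
  at B: point load 23.1 at a = 5.5: Pab(L + a)/(6LEI) = 174.7/EI
  at A: triangular load, peak 32: w₀L³/(45EI) = 946.5/EI
  at B: triangular load, peak 32: 7w₀L³/(360EI) = 828.2/EI
  θ_A0 = 1121/EI,  θ_B0 = 1003/EI
Flexibility coefficients: a unit moment at one end gives L/(3EI) there and L/(6EI) at the far end, so f₁₁ = f₂₂ = 3.667/EI and f₁₂ = f₂₁ = 1.833/EI.
Compatibility — zero rotation at each built-in end:
  3.667 M_A + 1.833 M_B = 1121
  1.833 M_A + 3.667 M_B = 1003
Solving the pair gives M_A = 225.4 kN·m and M_B = 160.8 kN·m (hogging).

M_A = 225.4 kN·m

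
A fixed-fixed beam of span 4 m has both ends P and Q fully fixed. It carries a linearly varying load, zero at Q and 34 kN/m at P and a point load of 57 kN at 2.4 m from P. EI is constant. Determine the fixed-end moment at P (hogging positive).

M_P = 49.09 kN·m

Take the two fixed-end moments M_P, M_Q as redundants; the released structure is the simple span PQ.
End rotations of the released simple span under the applied load (×1/EI):
  at P: triangular load, peak 34: w₀L³/(45EI) = 48.36/EI
  at Q: triangular load, peak 34: 7w₀L³/(360EI) = 42.31/EI
  at P: point load 57 at a = 2.4: Pab(L + b)/(6LEI) = 51.07/EI
  at Q: point load 57 at a = 2.4: Pab(L + a)/(6LEI) = 58.37/EI
  θ_P0 = 99.43/EI,  θ_Q0 = 100.7/EI
Flexibility coefficients: a unit moment at one end gives L/(3EI) there and L/(6EI) at the far end, so f₁₁ = f₂₂ = 1.333/EI and f₁₂ = f₂₁ = 0.6667/EI.
Compatibility — zero rotation at each built-in end:
  1.333 M_P + 0.6667 M_Q = 99.43
  0.6667 M_P + 1.333 M_Q = 100.7
Solving the pair gives M_P = 49.09 kN·m and M_Q = 50.97 kN·m (hogging).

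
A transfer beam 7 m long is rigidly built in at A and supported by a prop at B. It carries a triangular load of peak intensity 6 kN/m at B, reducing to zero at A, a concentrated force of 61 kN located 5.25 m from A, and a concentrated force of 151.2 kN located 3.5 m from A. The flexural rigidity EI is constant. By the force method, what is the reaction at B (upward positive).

Choose R_B as the redundant. The primary structure is the cantilever fixed at A.
Free-end deflection of the primary structure under the applied loading (downward +):
  triangular load, peak 6 at the free end: 11w₀L⁴/(120EI) = 1321/EI
  point load 61 at a = 5.25: Pa²(3L − a)/(6EI) = 4413/EI
  point load 151.2 at a = 3.5: Pa²(3L − a)/(6EI) = 5402/EI
  δ_0 = 11136/EI
Tip deflection under a unit load at B: L³/(3EI) = 114.3/EI.
Compatibility at B: δ_0 − R_B·δ_{BB} = 0, so R_B = 11136/114.3 = 97.4 kN.

R_B = 97.4 kN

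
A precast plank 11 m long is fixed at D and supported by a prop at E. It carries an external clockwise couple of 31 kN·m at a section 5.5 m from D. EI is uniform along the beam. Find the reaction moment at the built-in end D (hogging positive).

M_D = -3.875 kN·m

Choose R_E as the redundant. The primary structure is the cantilever fixed at D.
Free-end deflection of the primary structure under the applied loading (downward +):
  clockwise couple 31 at a = 5.5: M₀a(2L − a)/(2EI) = 1407/EI
Flexibility coefficient — unit upward force at E: δ_{EE} = L³/(3EI) = 443.7/EI.
Compatibility at E: δ_0 − R_E·δ_{EE} = 0, so R_E = 1407/443.7 = 3.17 kN.
Moment equilibrium about D: M_D = Σ(load moments about D) − R_E·L = 31 − 3.17×11 = -3.875 kN·m.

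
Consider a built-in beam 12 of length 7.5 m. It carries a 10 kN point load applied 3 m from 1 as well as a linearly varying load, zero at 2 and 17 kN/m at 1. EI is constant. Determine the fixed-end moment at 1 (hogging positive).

Release both end moments; the primary structure is a simply-supported span 12 with redundants M_1 and M_2.
On the primary (simply-supported) span, the end slopes from the loading are:
  at 1: point load 10 at a = 3: Pab(L + b)/(6LEI) = 36/EI
  at 2: point load 10 at a = 3: Pab(L + a)/(6LEI) = 31.5/EI
  at 1: triangular load, peak 17: w₀L³/(45EI) = 159.4/EI
  at 2: triangular load, peak 17: 7w₀L³/(360EI) = 139.5/EI
  θ_10 = 195.4/EI,  θ_20 = 171/EI
Flexibility coefficients: a unit moment at one end gives L/(3EI) there and L/(6EI) at the far end, so f₁₁ = f₂₂ = 2.5/EI and f₁₂ = f₂₁ = 1.25/EI.
Compatibility — zero rotation at each built-in end:
  2.5 M_1 + 1.25 M_2 = 195.4
  1.25 M_1 + 2.5 M_2 = 171
Solving the pair gives M_1 = 58.61 kN·m and M_2 = 39.08 kN·m (hogging).

M_1 = 58.61 kN·m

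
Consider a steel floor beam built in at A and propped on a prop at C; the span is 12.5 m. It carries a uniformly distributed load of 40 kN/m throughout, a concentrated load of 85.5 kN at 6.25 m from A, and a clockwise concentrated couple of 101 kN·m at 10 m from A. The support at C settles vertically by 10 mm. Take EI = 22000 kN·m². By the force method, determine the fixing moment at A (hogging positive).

M_A = 941.4 kN·m

Release the roller at C. Primary structure: cantilever fixed at A.
Downward deflection at the released point C due to the loads:
  UDL 40: wL⁴/(8EI) = 122070/EI
  point load 85.5 at a = 6.25: Pa²(3L − a)/(6EI) = 17395/EI
  clockwise couple 101 at a = 10: M₀a(2L − a)/(2EI) = 7575/EI
  δ_0 = 147040/EI
Tip deflection under a unit load at C: L³/(3EI) = 651/EI.
With EI = 22000 kN·m²: δ_0 = 6.6837 m and δ_{CC} = 0.029593 m/kN.
Compatibility — the beam at C must follow the support down by 0.01 m: δ_0 − R_C·δ_{CC} = 0.01, so R_C = (6.6837 − 0.01)/0.029593 = 225.5 kN.
Moment equilibrium about A: M_A = Σ(load moments about A) − R_C·L = 3760 − 225.5×12.5 = 941.4 kN·m.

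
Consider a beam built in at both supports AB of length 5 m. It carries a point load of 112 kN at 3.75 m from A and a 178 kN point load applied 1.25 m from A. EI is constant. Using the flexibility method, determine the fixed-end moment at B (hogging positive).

M_B = 120.5 kN·m

Release both end moments; the primary structure is a simply-supported span AB with redundants M_A and M_B.
On the primary (simply-supported) span, the end slopes from the loading are:
  at A: point load 112 at a = 3.75: Pab(L + b)/(6LEI) = 109.4/EI
  at B: point load 112 at a = 3.75: Pab(L + a)/(6LEI) = 153.1/EI
  at A: point load 178 at a = 1.25: Pab(L + b)/(6LEI) = 243.4/EI
  at B: point load 178 at a = 1.25: Pab(L + a)/(6LEI) = 173.8/EI
  θ_A0 = 352.7/EI,  θ_B0 = 327/EI
Flexibility coefficients: a unit moment at one end gives L/(3EI) there and L/(6EI) at the far end, so f₁₁ = f₂₂ = 1.667/EI and f₁₂ = f₂₁ = 0.8333/EI.
Compatibility — zero rotation at each built-in end:
  1.667 M_A + 0.8333 M_B = 352.7
  0.8333 M_A + 1.667 M_B = 327
Solving the pair gives M_A = 151.4 kN·m and M_B = 120.5 kN·m (hogging).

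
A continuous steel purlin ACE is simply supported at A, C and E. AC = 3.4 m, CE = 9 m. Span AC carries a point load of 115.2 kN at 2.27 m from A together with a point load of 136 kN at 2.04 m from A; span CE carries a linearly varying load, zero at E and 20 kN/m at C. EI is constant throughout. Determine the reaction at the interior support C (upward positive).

R_C = 268.2 kN

Take M_C as the redundant. Released structure: two simple spans AC and CE with a hinge at C.
Discontinuity in slope at C on the released structure — sum the simple-span end rotations:
  span AC: point load 115.2 at a = 2.27: Pab(L + a)/(6LEI) = 82.13/EI
  span AC: point load 136 at a = 2.04: Pab(L + a)/(6LEI) = 100.6/EI
  span CE: triangular load, peak 20: w₀L³/(45EI) = 324/EI
  relative rotation θ_0 = (182.7 + 324)/EI = 506.7/EI
A unit hogging moment at C produces rotation L₁/(3EI) + L₂/(3EI) = 4.133/EI.
Compatibility: M_C·(L₁+L₂)/(3EI) = θ_0, giving M_C = 122.6 kN·m (hogging).
Span AC, ΣM about A with M_C applied at C: R_C^{AC}·3.4 = 538.9 + 122.6, so R_C^{AC} = 194.6 kN and R_A = 251.2 − 194.6 = 56.63 kN.
Span CE, ΣM about E: R_C^{CE}·9 = 540 + 122.6, so R_C^{CE} = 73.62 kN and R_E = 90 − 73.62 = 16.38 kN.
R_C = 194.6 + 73.62 = 268.2 kN.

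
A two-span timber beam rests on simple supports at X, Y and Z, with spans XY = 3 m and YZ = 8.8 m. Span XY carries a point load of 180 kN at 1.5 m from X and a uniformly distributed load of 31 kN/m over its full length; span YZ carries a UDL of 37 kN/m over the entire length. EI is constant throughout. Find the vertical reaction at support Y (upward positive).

Take M_Y as the redundant. Released structure: two simple spans XY and YZ with a hinge at Y.
End slopes at the hinge Y, treating each span as simply supported:
  span XY: point load 180 at a = 1.5: Pab(L + a)/(6LEI) = 101.2/EI
  span XY: UDL 31: wL³/(24EI) = 34.88/EI
  span YZ: UDL 37: wL³/(24EI) = 1051/EI
  relative rotation θ_0 = (136.1 + 1051)/EI = 1187/EI
A unit hogging moment at Y produces rotation L₁/(3EI) + L₂/(3EI) = 3.933/EI.
Slope continuity at Y: θ_0 = M_Y·3.933/EI, so M_Y = 1187/3.933 = 301.7 kN·m (hogging).
Span XY, ΣM about X with M_Y applied at Y: R_Y^{XY}·3 = 409.5 + 301.7, so R_Y^{XY} = 237.1 kN and R_X = 273 − 237.1 = 35.93 kN.
Span YZ, ΣM about Z: R_Y^{YZ}·8.8 = 1433 + 301.7, so R_Y^{YZ} = 197.1 kN and R_Z = 325.6 − 197.1 = 128.5 kN.
R_Y = 237.1 + 197.1 = 434.2 kN.

R_Y = 434.2 kN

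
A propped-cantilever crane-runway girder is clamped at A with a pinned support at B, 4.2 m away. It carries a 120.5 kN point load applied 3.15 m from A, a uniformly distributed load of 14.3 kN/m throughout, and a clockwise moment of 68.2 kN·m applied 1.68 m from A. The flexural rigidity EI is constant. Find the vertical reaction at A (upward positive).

R_A = 66.2 kN

Take the reaction at B as the redundant and release it; the primary structure is a cantilever fixed at A.
Downward deflection at the released point B due to the loads:
  point load 120.5 at a = 3.15: Pa²(3L − a)/(6EI) = 1883/EI
  UDL 14.3: wL⁴/(8EI) = 556.2/EI
  clockwise couple 68.2 at a = 1.68: M₀a(2L − a)/(2EI) = 385/EI
  δ_0 = 2824/EI
Flexibility coefficient — unit upward force at B: δ_{BB} = L³/(3EI) = 24.7/EI.
Compatibility at B: δ_0 − R_B·δ_{BB} = 0, so R_B = 2824/24.7 = 114.4 kN.
Vertical equilibrium: R_A = ΣP − R_B = 180.6 − 114.4 = 66.2 kN.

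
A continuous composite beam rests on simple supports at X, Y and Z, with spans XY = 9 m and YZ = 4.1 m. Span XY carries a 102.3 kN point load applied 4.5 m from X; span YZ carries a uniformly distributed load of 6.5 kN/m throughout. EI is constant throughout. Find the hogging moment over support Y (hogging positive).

Take M_Y as the redundant. Released structure: two simple spans XY and YZ with a hinge at Y.
Rotations at Y on the released spans (each span's end-slope, ×1/EI):
  span XY: point load 102.3 at a = 4.5: Pab(L + a)/(6LEI) = 517.9/EI
  span YZ: UDL 6.5: wL³/(24EI) = 18.67/EI
  relative rotation θ_0 = (517.9 + 18.67)/EI = 536.6/EI
A unit hogging moment at Y produces rotation L₁/(3EI) + L₂/(3EI) = 4.367/EI.
Slope continuity at Y: θ_0 = M_Y·4.367/EI, so M_Y = 536.6/4.367 = 122.9 kN·m (hogging).

M_Y = 122.9 kN·m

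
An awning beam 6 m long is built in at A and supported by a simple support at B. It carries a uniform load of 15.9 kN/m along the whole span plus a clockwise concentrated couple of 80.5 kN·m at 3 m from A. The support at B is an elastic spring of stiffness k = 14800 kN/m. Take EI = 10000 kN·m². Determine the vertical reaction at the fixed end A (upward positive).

Remove the prop at B; the released (primary) structure is a cantilever built in at A.
Downward deflection at the released point B due to the loads:
  UDL 15.9: wL⁴/(8EI) = 2576/EI
  clockwise couple 80.5 at a = 3: M₀a(2L − a)/(2EI) = 1087/EI
  δ_0 = 3663/EI
Tip deflection under a unit load at B: L³/(3EI) = 72/EI.
With EI = 10000 kN·m²: δ_0 = 0.36625 m and δ_{BB} = 0.0072 m/kN.
Compatibility — the spring shortens by R_B/k under the reaction it provides: δ_0 − R_B·δ_{BB} = R_B/k. With 1/k = 0.000068 m/kN, R_B = δ_0 / (δ_{BB} + 1/k) = 0.36625 / (0.0072 + 0.000068) = 50.4 kN.
Vertical equilibrium: R_A = ΣP − R_B = 95.4 − 50.4 = 45 kN.

R_A = 45 kN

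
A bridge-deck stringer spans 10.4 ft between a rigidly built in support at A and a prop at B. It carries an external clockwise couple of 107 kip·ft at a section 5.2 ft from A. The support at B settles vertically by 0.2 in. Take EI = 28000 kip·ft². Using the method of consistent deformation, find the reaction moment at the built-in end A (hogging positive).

Choose R_B as the redundant. The primary structure is the cantilever fixed at A.
Downward deflection at the released point B due to the loads:
  clockwise couple 107 at a = 5.2: M₀a(2L − a)/(2EI) = 4340/EI
Flexibility coefficient — unit upward force at B: δ_{BB} = L³/(3EI) = 375/EI.
With EI = 28000 kip·ft²: δ_0 = 0.155 ft and δ_{BB} = 0.013391 ft/kip.
Compatibility — the beam at B must follow the support down by 0.01667 ft: δ_0 − R_B·δ_{BB} = 0.01667, so R_B = (0.155 − 0.01667)/0.013391 = 10.33 kip.
Moment equilibrium about A: M_A = Σ(load moments about A) − R_B·L = 107 − 10.33×10.4 = -0.4312 kip·ft.

M_A = -0.4312 kip·ft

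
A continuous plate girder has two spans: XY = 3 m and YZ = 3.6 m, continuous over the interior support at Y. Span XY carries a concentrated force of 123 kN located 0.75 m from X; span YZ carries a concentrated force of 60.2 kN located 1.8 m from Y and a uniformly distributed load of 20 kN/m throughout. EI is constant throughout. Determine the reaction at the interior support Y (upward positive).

Insert a hinge at Y; M_Y is the redundant, and each span becomes simply supported.
Rotations at Y on the released spans (each span's end-slope, ×1/EI):
  span XY: point load 123 at a = 0.75: Pab(L + a)/(6LEI) = 43.24/EI
  span YZ: point load 60.2 at a = 1.8: Pab(L + b)/(6LEI) = 48.76/EI
  span YZ: UDL 20: wL³/(24EI) = 38.88/EI
  relative rotation θ_0 = (43.24 + 87.64)/EI = 130.9/EI
A unit hogging moment at Y produces rotation L₁/(3EI) + L₂/(3EI) = 2.2/EI.
Compatibility: M_Y·(L₁+L₂)/(3EI) = θ_0, giving M_Y = 59.49 kN·m (hogging).
Span XY, ΣM about X with M_Y applied at Y: R_Y^{XY}·3 = 92.25 + 59.49, so R_Y^{XY} = 50.58 kN and R_X = 123 − 50.58 = 72.42 kN.
Span YZ, ΣM about Z: R_Y^{YZ}·3.6 = 238 + 59.49, so R_Y^{YZ} = 82.63 kN and R_Z = 132.2 − 82.63 = 49.57 kN.
R_Y = 50.58 + 82.63 = 133.2 kN.

R_Y = 133.2 kN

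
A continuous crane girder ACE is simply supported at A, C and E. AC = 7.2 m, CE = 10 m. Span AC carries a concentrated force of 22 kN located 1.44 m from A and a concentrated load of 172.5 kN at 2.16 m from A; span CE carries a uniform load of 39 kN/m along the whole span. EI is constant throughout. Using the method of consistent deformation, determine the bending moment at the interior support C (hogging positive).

Take M_C as the redundant. Released structure: two simple spans AC and CE with a hinge at C.
Discontinuity in slope at C on the released structure — sum the simple-span end rotations:
  span AC: point load 22 at a = 1.44: Pab(L + a)/(6LEI) = 36.5/EI
  span AC: point load 172.5 at a = 2.16: Pab(L + a)/(6LEI) = 406.9/EI
  span CE: UDL 39: wL³/(24EI) = 1625/EI
  relative rotation θ_0 = (443.4 + 1625)/EI = 2068/EI
A unit hogging moment at C produces rotation L₁/(3EI) + L₂/(3EI) = 5.733/EI.
Compatibility: M_C·(L₁+L₂)/(3EI) = θ_0, giving M_C = 360.8 kN·m (hogging).

M_C = 360.8 kN·m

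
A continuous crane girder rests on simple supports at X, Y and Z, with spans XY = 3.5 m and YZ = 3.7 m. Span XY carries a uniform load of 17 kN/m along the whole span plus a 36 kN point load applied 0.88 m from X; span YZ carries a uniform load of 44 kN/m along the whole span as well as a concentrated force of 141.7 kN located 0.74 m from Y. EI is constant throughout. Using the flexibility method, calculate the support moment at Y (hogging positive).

M_Y = 97.36 kN·m

Release continuity at Y by inserting a hinge; the redundant is the internal moment M_Y. The primary structure is two simply-supported spans XY and YZ.
Discontinuity in slope at Y on the released structure — sum the simple-span end rotations:
  span XY: UDL 17: wL³/(24EI) = 30.37/EI
  span XY: point load 36 at a = 0.88: Pab(L + a)/(6LEI) = 17.31/EI
  span YZ: UDL 44: wL³/(24EI) = 92.86/EI
  span YZ: point load 141.7 at a = 0.74: Pab(L + b)/(6LEI) = 93.11/EI
  relative rotation θ_0 = (47.68 + 186)/EI = 233.7/EI
A unit hogging moment at Y produces rotation L₁/(3EI) + L₂/(3EI) = 2.4/EI.
Slope continuity at Y: θ_0 = M_Y·2.4/EI, so M_Y = 233.7/2.4 = 97.36 kN·m (hogging).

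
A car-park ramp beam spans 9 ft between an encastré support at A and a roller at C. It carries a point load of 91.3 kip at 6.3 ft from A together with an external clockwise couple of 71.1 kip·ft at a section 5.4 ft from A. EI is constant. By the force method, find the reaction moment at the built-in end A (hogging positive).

Remove the prop at C; the released (primary) structure is a cantilever built in at A.
Deflection at C on the released cantilever, summing each load's contribution:
  point load 91.3 at a = 6.3: Pa²(3L − a)/(6EI) = 12502/EI
  clockwise couple 71.1 at a = 5.4: M₀a(2L − a)/(2EI) = 2419/EI
  δ_0 = 14921/EI
Flexibility coefficient — unit upward force at C: δ_{CC} = L³/(3EI) = 243/EI.
Compatibility at C: δ_0 − R_C·δ_{CC} = 0, so R_C = 14921/243 = 61.4 kip.
Moment equilibrium about A: M_A = Σ(load moments about A) − R_C·L = 646.3 − 61.4×9 = 93.68 kip·ft.

M_A = 93.68 kip·ft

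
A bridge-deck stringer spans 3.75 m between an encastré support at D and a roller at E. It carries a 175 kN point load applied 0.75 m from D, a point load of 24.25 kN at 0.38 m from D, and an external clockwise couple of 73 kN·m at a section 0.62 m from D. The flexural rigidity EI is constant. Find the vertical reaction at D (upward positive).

Remove the prop at E; the released (primary) structure is a cantilever built in at D.
Downward deflection at the released point E due to the loads:
  point load 175 at a = 0.75: Pa²(3L − a)/(6EI) = 172.3/EI
  point load 24.25 at a = 0.38: Pa²(3L − a)/(6EI) = 6.344/EI
  clockwise couple 73 at a = 0.62: M₀a(2L − a)/(2EI) = 155.7/EI
  δ_0 = 334.3/EI
Flexibility coefficient — unit upward force at E: δ_{EE} = L³/(3EI) = 17.58/EI.
The prop prevents deflection at E: R_E = δ_0/δ_{EE} = 334.3/17.58 = 19.02 kN.
Vertical equilibrium: R_D = ΣP − R_E = 199.2 − 19.02 = 180.2 kN.

R_D = 180.2 kN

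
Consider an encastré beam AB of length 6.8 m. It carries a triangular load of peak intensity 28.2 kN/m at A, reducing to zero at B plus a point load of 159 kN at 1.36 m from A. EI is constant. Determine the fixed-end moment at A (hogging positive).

Take the two fixed-end moments M_A, M_B as redundants; the released structure is the simple span AB.
End rotations of the released simple span under the applied load (×1/EI):
  at A: triangular load, peak 28.2: w₀L³/(45EI) = 197/EI
  at B: triangular load, peak 28.2: 7w₀L³/(360EI) = 172.4/EI
  at A: point load 159 at a = 1.36: Pab(L + b)/(6LEI) = 352.9/EI
  at B: point load 159 at a = 1.36: Pab(L + a)/(6LEI) = 235.3/EI
  θ_A0 = 549.9/EI,  θ_B0 = 407.7/EI
Flexibility coefficients: a unit moment at one end gives L/(3EI) there and L/(6EI) at the far end, so f₁₁ = f₂₂ = 2.267/EI and f₁₂ = f₂₁ = 1.133/EI.
Compatibility — zero rotation at each built-in end:
  2.267 M_A + 1.133 M_B = 549.9
  1.133 M_A + 2.267 M_B = 407.7
Solving the pair gives M_A = 203.6 kN·m and M_B = 78.06 kN·m (hogging).

M_A = 203.6 kN·m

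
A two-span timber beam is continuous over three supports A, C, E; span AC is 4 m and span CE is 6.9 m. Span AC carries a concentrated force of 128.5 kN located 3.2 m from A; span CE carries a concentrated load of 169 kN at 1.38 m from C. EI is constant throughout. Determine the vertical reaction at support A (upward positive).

R_A = -7.665 kN

Take M_C as the redundant. Released structure: two simple spans AC and CE with a hinge at C.
Discontinuity in slope at C on the released structure — sum the simple-span end rotations:
  span AC: point load 128.5 at a = 3.2: Pab(L + a)/(6LEI) = 98.69/EI
  span CE: point load 169 at a = 1.38: Pab(L + b)/(6LEI) = 386.2/EI
  relative rotation θ_0 = (98.69 + 386.2)/EI = 484.9/EI
A unit hogging moment at C produces rotation L₁/(3EI) + L₂/(3EI) = 3.633/EI.
Compatibility: M_C·(L₁+L₂)/(3EI) = θ_0, giving M_C = 133.5 kN·m (hogging).
Span AC, ΣM about A with M_C applied at C: R_C^{AC}·4 = 411.2 + 133.5, so R_C^{AC} = 136.2 kN and R_A = 128.5 − 136.2 = -7.665 kN.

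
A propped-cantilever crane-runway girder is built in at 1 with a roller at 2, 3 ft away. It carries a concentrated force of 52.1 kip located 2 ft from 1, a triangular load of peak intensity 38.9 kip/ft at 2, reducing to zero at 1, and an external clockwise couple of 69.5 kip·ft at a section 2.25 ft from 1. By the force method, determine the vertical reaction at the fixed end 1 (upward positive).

Release the roller at 2. Primary structure: cantilever fixed at 1.
Free-end deflection of the primary structure under the applied loading (downward +):
  point load 52.1 at a = 2: Pa²(3L − a)/(6EI) = 243.1/EI
  triangular load, peak 38.9 at the free end: 11w₀L⁴/(120EI) = 288.8/EI
  clockwise couple 69.5 at a = 2.25: M₀a(2L − a)/(2EI) = 293.2/EI
  δ_0 = 825.2/EI
Tip deflection under a unit load at 2: L³/(3EI) = 9/EI.
The prop prevents deflection at 2: R_2 = δ_0/δ_{22} = 825.2/9 = 91.69 kip.
Vertical equilibrium: R_1 = ΣP − R_2 = 110.5 − 91.69 = 18.76 kip.

R_1 = 18.76 kip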